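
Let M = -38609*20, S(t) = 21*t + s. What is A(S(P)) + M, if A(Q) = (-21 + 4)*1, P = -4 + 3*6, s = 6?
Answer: -772197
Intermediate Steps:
P = 14 (P = -4 + 18 = 14)
S(t) = 6 + 21*t (S(t) = 21*t + 6 = 6 + 21*t)
A(Q) = -17 (A(Q) = -17*1 = -17)
M = -772180
A(S(P)) + M = -17 - 772180 = -772197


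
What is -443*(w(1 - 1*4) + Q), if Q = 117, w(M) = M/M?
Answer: -52274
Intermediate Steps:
w(M) = 1
-443*(w(1 - 1*4) + Q) = -443*(1 + 117) = -443*118 = -52274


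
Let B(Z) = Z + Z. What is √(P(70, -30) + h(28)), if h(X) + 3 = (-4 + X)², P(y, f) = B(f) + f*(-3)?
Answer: 3*√67 ≈ 24.556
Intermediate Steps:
B(Z) = 2*Z
P(y, f) = -f (P(y, f) = 2*f + f*(-3) = 2*f - 3*f = -f)
h(X) = -3 + (-4 + X)²
√(P(70, -30) + h(28)) = √(-1*(-30) + (-3 + (-4 + 28)²)) = √(30 + (-3 + 24²)) = √(30 + (-3 + 576)) = √(30 + 573) = √603 = 3*√67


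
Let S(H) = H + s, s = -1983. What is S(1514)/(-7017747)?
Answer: 469/7017747 ≈ 6.6831e-5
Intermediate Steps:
S(H) = -1983 + H (S(H) = H - 1983 = -1983 + H)
S(1514)/(-7017747) = (-1983 + 1514)/(-7017747) = -469*(-1/7017747) = 469/7017747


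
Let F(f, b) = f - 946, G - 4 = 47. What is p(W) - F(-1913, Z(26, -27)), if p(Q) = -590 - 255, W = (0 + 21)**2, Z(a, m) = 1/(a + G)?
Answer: 2014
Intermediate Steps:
G = 51 (G = 4 + 47 = 51)
Z(a, m) = 1/(51 + a) (Z(a, m) = 1/(a + 51) = 1/(51 + a))
F(f, b) = -946 + f
W = 441 (W = 21**2 = 441)
p(Q) = -845
p(W) - F(-1913, Z(26, -27)) = -845 - (-946 - 1913) = -845 - 1*(-2859) = -845 + 2859 = 2014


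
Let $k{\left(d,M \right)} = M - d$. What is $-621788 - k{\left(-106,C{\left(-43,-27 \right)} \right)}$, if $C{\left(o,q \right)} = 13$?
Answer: $-621907$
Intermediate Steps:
$-621788 - k{\left(-106,C{\left(-43,-27 \right)} \right)} = -621788 - \left(13 - -106\right) = -621788 - \left(13 + 106\right) = -621788 - 119 = -621907$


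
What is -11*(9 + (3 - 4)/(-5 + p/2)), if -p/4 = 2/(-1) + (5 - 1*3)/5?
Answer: -946/9 ≈ -105.11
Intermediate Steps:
p = 32/5 (p = -4*(2/(-1) + (5 - 1*3)/5) = -4*(2*(-1) + (5 - 3)*(1/5)) = -4*(-2 + 2*(1/5)) = -4*(-2 + 2/5) = -4*(-8/5) = 32/5 ≈ 6.4000)
-11*(9 + (3 - 4)/(-5 + p/2)) = -11*(9 + (3 - 4)/(-5 + (32/5)/2)) = -11*(9 - 1/(-5 + (32/5)*(1/2))) = -11*(9 - 1/(-5 + 16/5)) = -11*(9 - 1/(-9/5)) = -11*(9 - 1*(-5/9)) = -11*(9 + 5/9) = -11*86/9 = -946/9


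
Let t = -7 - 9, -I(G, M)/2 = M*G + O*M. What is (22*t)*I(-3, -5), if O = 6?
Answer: -10560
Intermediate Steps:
I(G, M) = -12*M - 2*G*M (I(G, M) = -2*(M*G + 6*M) = -2*(G*M + 6*M) = -2*(6*M + G*M) = -12*M - 2*G*M)
t = -16
(22*t)*I(-3, -5) = (22*(-16))*(-2*(-5)*(6 - 3)) = -(-704)*(-5)*3 = -352*30 = -10560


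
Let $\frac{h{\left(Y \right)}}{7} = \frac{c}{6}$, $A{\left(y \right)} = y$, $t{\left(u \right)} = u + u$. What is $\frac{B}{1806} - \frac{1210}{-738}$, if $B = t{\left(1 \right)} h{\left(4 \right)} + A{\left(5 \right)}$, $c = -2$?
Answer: $\frac{121417}{74046} \approx 1.6398$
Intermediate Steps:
$t{\left(u \right)} = 2 u$
$h{\left(Y \right)} = - \frac{7}{3}$ ($h{\left(Y \right)} = 7 \left(- \frac{2}{6}\right) = 7 \left(\left(-2\right) \frac{1}{6}\right) = 7 \left(- \frac{1}{3}\right) = - \frac{7}{3}$)
$B = \frac{1}{3}$ ($B = 2 \cdot 1 \left(- \frac{7}{3}\right) + 5 = 2 \left(- \frac{7}{3}\right) + 5 = - \frac{14}{3} + 5 = \frac{1}{3} \approx 0.33333$)
$\frac{B}{1806} - \frac{1210}{-738} = \frac{1}{3 \cdot 1806} - \frac{1210}{-738} = \frac{1}{3} \cdot \frac{1}{1806} - - \frac{605}{369} = \frac{1}{5418} + \frac{605}{369} = \frac{121417}{74046}$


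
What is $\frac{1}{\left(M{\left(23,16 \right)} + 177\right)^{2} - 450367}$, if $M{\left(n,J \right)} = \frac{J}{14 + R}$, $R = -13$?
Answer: $- \frac{1}{413118} \approx -2.4206 \cdot 10^{-6}$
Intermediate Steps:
$M{\left(n,J \right)} = J$ ($M{\left(n,J \right)} = \frac{J}{14 - 13} = \frac{J}{1} = 1 J = J$)
$\frac{1}{\left(M{\left(23,16 \right)} + 177\right)^{2} - 450367} = \frac{1}{\left(16 + 177\right)^{2} - 450367} = \frac{1}{193^{2} - 450367} = \frac{1}{37249 - 450367} = \frac{1}{-413118} = - \frac{1}{413118}$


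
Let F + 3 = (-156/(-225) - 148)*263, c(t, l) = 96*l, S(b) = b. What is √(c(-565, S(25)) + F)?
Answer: I*√8177547/15 ≈ 190.64*I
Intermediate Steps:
F = -2905849/75 (F = -3 + (-156/(-225) - 148)*263 = -3 + (-156*(-1/225) - 148)*263 = -3 + (52/75 - 148)*263 = -3 - 11048/75*263 = -3 - 2905624/75 = -2905849/75 ≈ -38745.)
√(c(-565, S(25)) + F) = √(96*25 - 2905849/75) = √(2400 - 2905849/75) = √(-2725849/75) = I*√8177547/15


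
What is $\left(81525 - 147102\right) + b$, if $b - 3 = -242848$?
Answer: $-308422$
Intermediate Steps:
$b = -242845$ ($b = 3 - 242848 = -242845$)
$\left(81525 - 147102\right) + b = \left(81525 - 147102\right) - 242845 = -65577 - 242845 = -308422$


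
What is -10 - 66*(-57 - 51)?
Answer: 7118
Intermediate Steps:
-10 - 66*(-57 - 51) = -10 - 66*(-108) = -10 + 7128 = 7118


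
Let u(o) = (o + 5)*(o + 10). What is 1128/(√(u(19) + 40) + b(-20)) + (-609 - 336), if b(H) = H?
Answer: -6145/7 + 94*√46/7 ≈ -786.78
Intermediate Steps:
u(o) = (5 + o)*(10 + o)
1128/(√(u(19) + 40) + b(-20)) + (-609 - 336) = 1128/(√((50 + 19² + 15*19) + 40) - 20) + (-609 - 336) = 1128/(√((50 + 361 + 285) + 40) - 20) - 945 = 1128/(√(696 + 40) - 20) - 945 = 1128/(√736 - 20) - 945 = 1128/(4*√46 - 20) - 945 = 1128/(-20 + 4*√46) - 945 = -945 + 1128/(-20 + 4*√46)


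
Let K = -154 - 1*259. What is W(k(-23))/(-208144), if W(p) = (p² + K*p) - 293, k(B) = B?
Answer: -9735/208144 ≈ -0.046771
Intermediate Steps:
K = -413 (K = -154 - 259 = -413)
W(p) = -293 + p² - 413*p (W(p) = (p² - 413*p) - 293 = -293 + p² - 413*p)
W(k(-23))/(-208144) = (-293 + (-23)² - 413*(-23))/(-208144) = (-293 + 529 + 9499)*(-1/208144) = 9735*(-1/208144) = -9735/208144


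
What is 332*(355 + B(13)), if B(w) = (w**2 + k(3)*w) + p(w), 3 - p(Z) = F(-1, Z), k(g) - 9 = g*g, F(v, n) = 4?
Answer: 251324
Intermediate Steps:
k(g) = 9 + g**2 (k(g) = 9 + g*g = 9 + g**2)
p(Z) = -1 (p(Z) = 3 - 1*4 = 3 - 4 = -1)
B(w) = -1 + w**2 + 18*w (B(w) = (w**2 + (9 + 3**2)*w) - 1 = (w**2 + (9 + 9)*w) - 1 = (w**2 + 18*w) - 1 = -1 + w**2 + 18*w)
332*(355 + B(13)) = 332*(355 + (-1 + 13**2 + 18*13)) = 332*(355 + (-1 + 169 + 234)) = 332*(355 + 402) = 332*757 = 251324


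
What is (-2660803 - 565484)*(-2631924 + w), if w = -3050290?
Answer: 18332453159418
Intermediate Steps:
(-2660803 - 565484)*(-2631924 + w) = (-2660803 - 565484)*(-2631924 - 3050290) = -3226287*(-5682214) = 18332453159418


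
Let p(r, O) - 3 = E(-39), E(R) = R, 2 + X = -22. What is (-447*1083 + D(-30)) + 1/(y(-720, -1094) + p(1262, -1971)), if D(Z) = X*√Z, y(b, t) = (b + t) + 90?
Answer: -852017761/1760 - 24*I*√30 ≈ -4.841e+5 - 131.45*I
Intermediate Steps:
X = -24 (X = -2 - 22 = -24)
y(b, t) = 90 + b + t
p(r, O) = -36 (p(r, O) = 3 - 39 = -36)
D(Z) = -24*√Z
(-447*1083 + D(-30)) + 1/(y(-720, -1094) + p(1262, -1971)) = (-447*1083 - 24*I*√30) + 1/((90 - 720 - 1094) - 36) = (-484101 - 24*I*√30) + 1/(-1724 - 36) = (-484101 - 24*I*√30) + 1/(-1760) = (-484101 - 24*I*√30) - 1/1760 = -852017761/1760 - 24*I*√30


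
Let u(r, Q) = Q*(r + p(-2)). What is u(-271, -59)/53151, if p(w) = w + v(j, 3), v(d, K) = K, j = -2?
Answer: 5310/17717 ≈ 0.29971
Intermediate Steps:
p(w) = 3 + w (p(w) = w + 3 = 3 + w)
u(r, Q) = Q*(1 + r) (u(r, Q) = Q*(r + (3 - 2)) = Q*(r + 1) = Q*(1 + r))
u(-271, -59)/53151 = -59*(1 - 271)/53151 = -59*(-270)*(1/53151) = 15930*(1/53151) = 5310/17717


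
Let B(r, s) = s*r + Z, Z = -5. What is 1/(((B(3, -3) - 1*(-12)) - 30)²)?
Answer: 1/1024 ≈ 0.00097656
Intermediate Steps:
B(r, s) = -5 + r*s (B(r, s) = s*r - 5 = r*s - 5 = -5 + r*s)
1/(((B(3, -3) - 1*(-12)) - 30)²) = 1/((((-5 + 3*(-3)) - 1*(-12)) - 30)²) = 1/((((-5 - 9) + 12) - 30)²) = 1/(((-14 + 12) - 30)²) = 1/((-2 - 30)²) = 1/((-32)²) = 1/1024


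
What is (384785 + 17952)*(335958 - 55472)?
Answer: 112962090182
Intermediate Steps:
(384785 + 17952)*(335958 - 55472) = 402737*280486 = 112962090182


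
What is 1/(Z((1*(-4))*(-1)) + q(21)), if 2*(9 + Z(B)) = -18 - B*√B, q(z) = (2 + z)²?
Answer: 1/507 ≈ 0.0019724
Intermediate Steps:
Z(B) = -18 - B^(3/2)/2 (Z(B) = -9 + (-18 - B*√B)/2 = -9 + (-18 - B^(3/2))/2 = -9 + (-9 - B^(3/2)/2) = -18 - B^(3/2)/2)
1/(Z((1*(-4))*(-1)) + q(21)) = 1/((-18 - 4^(3/2)/2) + (2 + 21)²) = 1/((-18 - (-4*(-1))^(3/2)/2) + 23²) = 1/((-18 - 4^(3/2)/2) + 529) = 1/((-18 - ½*8) + 529) = 1/((-18 - 4) + 529) = 1/(-22 + 529) = 1/507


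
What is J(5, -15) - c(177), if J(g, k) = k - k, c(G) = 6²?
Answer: -36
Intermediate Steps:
c(G) = 36
J(g, k) = 0
J(5, -15) - c(177) = 0 - 1*36 = 0 - 36 = -36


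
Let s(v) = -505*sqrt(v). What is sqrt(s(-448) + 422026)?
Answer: sqrt(422026 - 4040*I*sqrt(7)) ≈ 649.69 - 8.226*I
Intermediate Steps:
sqrt(s(-448) + 422026) = sqrt(-4040*I*sqrt(7) + 422026) = sqrt(422026 - 4040*I*sqrt(7))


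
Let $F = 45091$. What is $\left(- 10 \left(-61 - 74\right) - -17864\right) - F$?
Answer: $-25877$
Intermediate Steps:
$\left(- 10 \left(-61 - 74\right) - -17864\right) - F = \left(- 10 \left(-61 - 74\right) - -17864\right) - 45091 = \left(\left(-10\right) \left(-135\right) + 17864\right) - 45091 = \left(1350 + 17864\right) - 45091 = 19214 - 45091 = -25877$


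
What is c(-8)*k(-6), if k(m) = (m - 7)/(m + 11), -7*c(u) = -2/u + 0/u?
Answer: 13/140 ≈ 0.092857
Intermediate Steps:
c(u) = 2/(7*u) (c(u) = -(-2/u + 0/u)/7 = -(-2/u + 0)/7 = -(-2)/(7*u) = 2/(7*u))
k(m) = (-7 + m)/(11 + m)
c(-8)*k(-6) = ((2/7)/(-8))*((-7 - 6)/(11 - 6)) = ((2/7)*(-⅛))*(-13/5) = -(-13)/140 = -1/28*(-13/5) = 13/140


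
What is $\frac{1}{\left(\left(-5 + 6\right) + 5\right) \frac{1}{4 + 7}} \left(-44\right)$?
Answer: $- \frac{242}{3} \approx -80.667$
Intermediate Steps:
$\frac{1}{\left(\left(-5 + 6\right) + 5\right) \frac{1}{4 + 7}} \left(-44\right) = \frac{1}{\left(1 + 5\right) \frac{1}{11}} \left(-44\right) = \frac{1}{6 \cdot \frac{1}{11}} \left(-44\right) = \frac{1}{\frac{6}{11}} \left(-44\right) = \frac{11}{6} \left(-44\right) = - \frac{242}{3}$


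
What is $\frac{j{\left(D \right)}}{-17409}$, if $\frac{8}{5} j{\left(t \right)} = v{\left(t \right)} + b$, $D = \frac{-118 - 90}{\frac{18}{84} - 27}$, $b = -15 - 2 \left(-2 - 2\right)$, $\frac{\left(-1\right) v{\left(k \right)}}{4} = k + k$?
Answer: $\frac{3703}{1492200} \approx 0.0024816$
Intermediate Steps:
$v{\left(k \right)} = - 8 k$ ($v{\left(k \right)} = - 4 \left(k + k\right) = - 4 \cdot 2 k = - 8 k$)
$b = -7$ ($b = -15 - -8 = -15 + 8 = -7$)
$D = \frac{2912}{375}$ ($D = - \frac{208}{18 \cdot \frac{1}{84} - 27} = - \frac{208}{\frac{3}{14} - 27} = - \frac{208}{- \frac{375}{14}} = \left(-208\right) \left(- \frac{14}{375}\right) = \frac{2912}{375} \approx 7.7653$)
$j{\left(t \right)} = - \frac{35}{8} - 5 t$ ($j{\left(t \right)} = \frac{5 \left(- 8 t - 7\right)}{8} = \frac{5 \left(-7 - 8 t\right)}{8} = - \frac{35}{8} - 5 t$)
$\frac{j{\left(D \right)}}{-17409} = \frac{- \frac{35}{8} - \frac{2912}{75}}{-17409} = \left(- \frac{35}{8} - \frac{2912}{75}\right) \left(- \frac{1}{17409}\right) = \left(- \frac{25921}{600}\right) \left(- \frac{1}{17409}\right) = \frac{3703}{1492200}$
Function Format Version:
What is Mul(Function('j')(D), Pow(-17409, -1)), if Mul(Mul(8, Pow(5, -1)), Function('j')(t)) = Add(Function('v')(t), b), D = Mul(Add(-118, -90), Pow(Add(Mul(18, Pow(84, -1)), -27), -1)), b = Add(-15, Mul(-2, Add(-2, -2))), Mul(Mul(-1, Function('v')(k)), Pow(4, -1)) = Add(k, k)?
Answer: Rational(3703, 1492200) ≈ 0.0024816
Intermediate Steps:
Function('v')(k) = Mul(-8, k) (Function('v')(k) = Mul(-4, Add(k, k)) = Mul(-4, Mul(2, k)) = Mul(-8, k))
b = -7 (b = Add(-15, Mul(-2, -4)) = Add(-15, 8) = -7)
D = Rational(2912, 375) (D = Mul(-208, Pow(Add(Mul(18, Rational(1, 84)), -27), -1)) = Mul(-208, Pow(Add(Rational(3, 14), -27), -1)) = Mul(-208, Pow(Rational(-375, 14), -1)) = Mul(-208, Rational(-14, 375)) = Rational(2912, 375) ≈ 7.7653)
Function('j')(t) = Add(Rational(-35, 8), Mul(-5, t)) (Function('j')(t) = Mul(Rational(5, 8), Add(Mul(-8, t), -7)) = Mul(Rational(5, 8), Add(-7, Mul(-8, t))) = Add(Rational(-35, 8), Mul(-5, t)))
Mul(Function('j')(D), Pow(-17409, -1)) = Mul(Add(Rational(-35, 8), Mul(-5, Rational(2912, 375))), Pow(-17409, -1)) = Mul(Add(Rational(-35, 8), Rational(-2912, 75)), Rational(-1, 17409)) = Mul(Rational(-25921, 600), Rational(-1, 17409)) = Rational(3703, 1492200)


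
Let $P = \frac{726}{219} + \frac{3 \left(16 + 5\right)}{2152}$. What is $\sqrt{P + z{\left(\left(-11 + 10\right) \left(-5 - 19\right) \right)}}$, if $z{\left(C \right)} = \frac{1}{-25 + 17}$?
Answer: $\frac{3 \sqrt{551740789}}{39274} \approx 1.7943$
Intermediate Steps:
$P = \frac{525383}{157096}$ ($P = 726 \cdot \frac{1}{219} + 3 \cdot 21 \cdot \frac{1}{2152} = \frac{242}{73} + 63 \cdot \frac{1}{2152} = \frac{242}{73} + \frac{63}{2152} = \frac{525383}{157096} \approx 3.3443$)
$z{\left(C \right)} = - \frac{1}{8}$ ($z{\left(C \right)} = \frac{1}{-8} = - \frac{1}{8}$)
$\sqrt{P + z{\left(\left(-11 + 10\right) \left(-5 - 19\right) \right)}} = \sqrt{\frac{525383}{157096} - \frac{1}{8}} = \sqrt{\frac{252873}{78548}} = \frac{3 \sqrt{551740789}}{39274}$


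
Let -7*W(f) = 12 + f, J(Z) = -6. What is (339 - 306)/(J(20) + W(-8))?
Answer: -231/46 ≈ -5.0217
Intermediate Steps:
W(f) = -12/7 - f/7 (W(f) = -(12 + f)/7 = -12/7 - f/7)
(339 - 306)/(J(20) + W(-8)) = (339 - 306)/(-6 + (-12/7 - 1/7*(-8))) = 33/(-6 + (-12/7 + 8/7)) = 33/(-6 - 4/7) = 33/(-46/7) = -7/46*33 = -231/46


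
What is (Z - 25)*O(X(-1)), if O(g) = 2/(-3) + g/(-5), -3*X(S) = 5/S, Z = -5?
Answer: 30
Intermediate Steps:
X(S) = -5/(3*S)
O(g) = -⅔ - g/5 (O(g) = 2*(-⅓) + g*(-⅕) = -⅔ - g/5)
(Z - 25)*O(X(-1)) = (-5 - 25)*(-⅔ - (-1)/(3*(-1))) = -30*(-⅔ - (-1)*(-1)/3) = -30*(-⅔ - ⅕*5/3) = -30*(-⅔ - ⅓) = -30*(-1) = 30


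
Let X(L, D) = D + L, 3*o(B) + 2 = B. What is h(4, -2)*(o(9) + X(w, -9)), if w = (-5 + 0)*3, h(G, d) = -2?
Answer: 130/3 ≈ 43.333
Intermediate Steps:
o(B) = -⅔ + B/3
w = -15 (w = -5*3 = -15)
h(4, -2)*(o(9) + X(w, -9)) = -2*((-⅔ + (⅓)*9) + (-9 - 15)) = -2*((-⅔ + 3) - 24) = -2*(7/3 - 24) = -2*(-65/3) = 130/3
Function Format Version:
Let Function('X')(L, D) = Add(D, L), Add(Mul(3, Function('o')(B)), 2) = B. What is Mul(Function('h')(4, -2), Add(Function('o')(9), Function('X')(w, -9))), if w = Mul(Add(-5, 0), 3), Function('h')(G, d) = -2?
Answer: Rational(130, 3) ≈ 43.333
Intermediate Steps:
Function('o')(B) = Add(Rational(-2, 3), Mul(Rational(1, 3), B))
w = -15 (w = Mul(-5, 3) = -15)
Mul(Function('h')(4, -2), Add(Function('o')(9), Function('X')(w, -9))) = Mul(-2, Add(Add(Rational(-2, 3), Mul(Rational(1, 3), 9)), Add(-9, -15))) = Mul(-2, Add(Add(Rational(-2, 3), 3), -24)) = Mul(-2, Add(Rational(7, 3), -24)) = Mul(-2, Rational(-65, 3)) = Rational(130, 3)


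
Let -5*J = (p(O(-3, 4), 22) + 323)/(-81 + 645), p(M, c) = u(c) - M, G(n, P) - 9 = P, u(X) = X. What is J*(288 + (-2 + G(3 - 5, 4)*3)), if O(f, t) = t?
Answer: -22165/564 ≈ -39.300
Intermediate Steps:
G(n, P) = 9 + P
p(M, c) = c - M
J = -341/2820 (J = -((22 - 1*4) + 323)/(5*(-81 + 645)) = -((22 - 4) + 323)/(5*564) = -(18 + 323)/(5*564) = -341/(5*564) = -⅕*341/564 = -341/2820 ≈ -0.12092)
J*(288 + (-2 + G(3 - 5, 4)*3)) = -341*(288 + (-2 + (9 + 4)*3))/2820 = -341*(288 + (-2 + 13*3))/2820 = -341*(288 + (-2 + 39))/2820 = -341*(288 + 37)/2820 = -341/2820*325 = -22165/564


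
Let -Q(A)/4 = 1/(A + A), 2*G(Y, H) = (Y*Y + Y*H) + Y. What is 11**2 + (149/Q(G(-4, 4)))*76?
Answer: 11445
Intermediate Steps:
G(Y, H) = Y/2 + Y**2/2 + H*Y/2 (G(Y, H) = ((Y*Y + Y*H) + Y)/2 = ((Y**2 + H*Y) + Y)/2 = (Y + Y**2 + H*Y)/2 = Y/2 + Y**2/2 + H*Y/2)
Q(A) = -2/A (Q(A) = -4/(A + A) = -4*1/(2*A) = -2/A)
11**2 + (149/Q(G(-4, 4)))*76 = 11**2 + (149/((-2*(-1/(2*(1 + 4 - 4))))))*76 = 121 + (149/((-2/((1/2)*(-4)*1))))*76 = 121 + (149/((-2/(-2))))*76 = 121 + (149/((-2*(-1/2))))*76 = 121 + (149/1)*76 = 121 + (149*1)*76 = 121 + 149*76 = 121 + 11324 = 11445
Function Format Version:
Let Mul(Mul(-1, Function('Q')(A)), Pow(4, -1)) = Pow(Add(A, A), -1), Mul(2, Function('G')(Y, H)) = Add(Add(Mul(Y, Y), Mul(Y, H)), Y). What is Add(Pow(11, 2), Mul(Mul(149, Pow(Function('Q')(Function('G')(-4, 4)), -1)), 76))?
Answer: 11445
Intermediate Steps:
Function('G')(Y, H) = Add(Mul(Rational(1, 2), Y), Mul(Rational(1, 2), Pow(Y, 2)), Mul(Rational(1, 2), H, Y)) (Function('G')(Y, H) = Mul(Rational(1, 2), Add(Add(Mul(Y, Y), Mul(Y, H)), Y)) = Mul(Rational(1, 2), Add(Add(Pow(Y, 2), Mul(H, Y)), Y)) = Mul(Rational(1, 2), Add(Y, Pow(Y, 2), Mul(H, Y))) = Add(Mul(Rational(1, 2), Y), Mul(Rational(1, 2), Pow(Y, 2)), Mul(Rational(1, 2), H, Y)))
Function('Q')(A) = Mul(-2, Pow(A, -1)) (Function('Q')(A) = Mul(-4, Pow(Add(A, A), -1)) = Mul(-4, Pow(Mul(2, A), -1)) = Mul(-4, Mul(Rational(1, 2), Pow(A, -1))) = Mul(-2, Pow(A, -1)))
Add(Pow(11, 2), Mul(Mul(149, Pow(Function('Q')(Function('G')(-4, 4)), -1)), 76)) = Add(Pow(11, 2), Mul(Mul(149, Pow(Mul(-2, Pow(Mul(Rational(1, 2), -4, Add(1, 4, -4)), -1)), -1)), 76)) = Add(121, Mul(Mul(149, Pow(Mul(-2, Pow(Mul(Rational(1, 2), -4, 1), -1)), -1)), 76)) = Add(121, Mul(Mul(149, Pow(Mul(-2, Pow(-2, -1)), -1)), 76)) = Add(121, Mul(Mul(149, Pow(Mul(-2, Rational(-1, 2)), -1)), 76)) = Add(121, Mul(Mul(149, Pow(1, -1)), 76)) = Add(121, Mul(Mul(149, 1), 76)) = Add(121, Mul(149, 76)) = Add(121, 11324) = 11445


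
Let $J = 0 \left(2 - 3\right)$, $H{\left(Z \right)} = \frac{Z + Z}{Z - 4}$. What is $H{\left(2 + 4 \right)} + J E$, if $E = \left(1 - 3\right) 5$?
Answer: $6$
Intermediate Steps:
$H{\left(Z \right)} = \frac{2 Z}{-4 + Z}$
$J = 0$ ($J = 0 \left(-1\right) = 0$)
$E = -10$ ($E = \left(-2\right) 5 = -10$)
$H{\left(2 + 4 \right)} + J E = \frac{2 \left(2 + 4\right)}{-4 + \left(2 + 4\right)} + 0 \left(-10\right) = 2 \cdot 6 \frac{1}{-4 + 6} + 0 = 2 \cdot 6 \cdot \frac{1}{2} + 0 = 6 + 0 = 6$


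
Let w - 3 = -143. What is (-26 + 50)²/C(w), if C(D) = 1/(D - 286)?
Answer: -245376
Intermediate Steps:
w = -140 (w = 3 - 143 = -140)
C(D) = 1/(-286 + D)
(-26 + 50)²/C(w) = (-26 + 50)²/(1/(-286 - 140)) = 24²/(1/(-426)) = 576/(-1/426) = 576*(-426) = -245376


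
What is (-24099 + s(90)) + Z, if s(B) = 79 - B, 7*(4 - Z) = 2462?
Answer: -171204/7 ≈ -24458.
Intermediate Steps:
Z = -2434/7 (Z = 4 - ⅐*2462 = 4 - 2462/7 = -2434/7 ≈ -347.71)
(-24099 + s(90)) + Z = (-24099 + (79 - 1*90)) - 2434/7 = (-24099 + (79 - 90)) - 2434/7 = (-24099 - 11) - 2434/7 = -24110 - 2434/7 = -171204/7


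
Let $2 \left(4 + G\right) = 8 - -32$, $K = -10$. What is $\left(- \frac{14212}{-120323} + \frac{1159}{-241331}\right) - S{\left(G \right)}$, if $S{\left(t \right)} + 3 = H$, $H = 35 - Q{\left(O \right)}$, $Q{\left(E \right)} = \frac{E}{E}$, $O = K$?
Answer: $- \frac{896877425488}{29037669913} \approx -30.887$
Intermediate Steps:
$O = -10$
$Q{\left(E \right)} = 1$
$H = 34$ ($H = 35 - 1 = 34$)
$G = 16$ ($G = -4 + \frac{8 - -32}{2} = -4 + \frac{8 + 32}{2} = -4 + \frac{1}{2} \cdot 40 = -4 + 20 = 16$)
$S{\left(t \right)} = 31$ ($S{\left(t \right)} = -3 + 34 = 31$)
$\left(- \frac{14212}{-120323} + \frac{1159}{-241331}\right) - S{\left(G \right)} = \left(- \frac{14212}{-120323} + \frac{1159}{-241331}\right) - 31 = \left(\left(-14212\right) \left(- \frac{1}{120323}\right) + 1159 \left(- \frac{1}{241331}\right)\right) - 31 = \left(\frac{14212}{120323} - \frac{1159}{241331}\right) - 31 = \frac{3290341815}{29037669913} - 31 = - \frac{896877425488}{29037669913}$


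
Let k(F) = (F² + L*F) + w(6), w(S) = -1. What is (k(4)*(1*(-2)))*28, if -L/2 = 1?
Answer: -392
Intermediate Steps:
L = -2 (L = -2*1 = -2)
k(F) = -1 + F² - 2*F (k(F) = (F² - 2*F) - 1 = -1 + F² - 2*F)
(k(4)*(1*(-2)))*28 = ((-1 + 4² - 2*4)*(1*(-2)))*28 = ((-1 + 16 - 8)*(-2))*28 = (7*(-2))*28 = -14*28 = -392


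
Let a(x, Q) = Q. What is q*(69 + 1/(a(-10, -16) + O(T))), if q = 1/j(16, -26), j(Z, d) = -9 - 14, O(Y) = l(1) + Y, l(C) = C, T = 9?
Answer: -413/138 ≈ -2.9928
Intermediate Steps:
O(Y) = 1 + Y
j(Z, d) = -23
q = -1/23 (q = 1/(-23) = -1/23 ≈ -0.043478)
q*(69 + 1/(a(-10, -16) + O(T))) = -(69 + 1/(-16 + (1 + 9)))/23 = -(69 + 1/(-16 + 10))/23 = -(69 + 1/(-6))/23 = -(69 - ⅙)/23 = -1/23*413/6 = -413/138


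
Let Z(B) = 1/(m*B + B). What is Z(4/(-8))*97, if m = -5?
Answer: 97/2 ≈ 48.500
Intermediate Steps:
Z(B) = -1/(4*B) (Z(B) = 1/(-5*B + B) = 1/(-4*B) = -1/(4*B))
Z(4/(-8))*97 = -1/(4*(4/(-8)))*97 = -1/(4*(4*(-1/8)))*97 = -1/(4*(-1/2))*97 = -1/4*(-2)*97 = (1/2)*97 = 97/2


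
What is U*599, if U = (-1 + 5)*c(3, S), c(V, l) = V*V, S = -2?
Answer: 21564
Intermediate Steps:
c(V, l) = V²
U = 36 (U = (-1 + 5)*3² = 4*9 = 36)
U*599 = 36*599 = 21564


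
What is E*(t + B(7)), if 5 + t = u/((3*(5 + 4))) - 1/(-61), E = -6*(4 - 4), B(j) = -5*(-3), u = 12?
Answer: 0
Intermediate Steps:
B(j) = 15
E = 0 (E = -6*0 = 0)
t = -2492/549 (t = -5 + (12/((3*(5 + 4))) - 1/(-61)) = -5 + (12/((3*9)) - 1*(-1/61)) = -5 + (12/27 + 1/61) = -5 + (12*(1/27) + 1/61) = -5 + (4/9 + 1/61) = -5 + 253/549 = -2492/549 ≈ -4.5392)
E*(t + B(7)) = 0*(-2492/549 + 15) = 0*(5743/549) = 0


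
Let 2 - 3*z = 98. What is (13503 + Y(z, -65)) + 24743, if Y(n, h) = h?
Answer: 38181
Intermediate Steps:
z = -32 (z = ⅔ - ⅓*98 = ⅔ - 98/3 = -32)
(13503 + Y(z, -65)) + 24743 = (13503 - 65) + 24743 = 13438 + 24743 = 38181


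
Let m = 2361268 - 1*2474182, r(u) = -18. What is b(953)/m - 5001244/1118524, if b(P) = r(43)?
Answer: -7842921272/1754125263 ≈ -4.4711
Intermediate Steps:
b(P) = -18
m = -112914 (m = 2361268 - 2474182 = -112914)
b(953)/m - 5001244/1118524 = -18/(-112914) - 5001244/1118524 = -18*(-1/112914) - 5001244*1/1118524 = 1/6273 - 1250311/279631 = -7842921272/1754125263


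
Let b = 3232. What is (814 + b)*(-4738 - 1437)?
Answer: -24984050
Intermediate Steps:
(814 + b)*(-4738 - 1437) = (814 + 3232)*(-4738 - 1437) = 4046*(-6175) = -24984050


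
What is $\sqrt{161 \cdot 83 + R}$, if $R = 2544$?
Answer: $\sqrt{15907} \approx 126.12$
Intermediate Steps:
$\sqrt{161 \cdot 83 + R} = \sqrt{161 \cdot 83 + 2544} = \sqrt{13363 + 2544} = \sqrt{15907}$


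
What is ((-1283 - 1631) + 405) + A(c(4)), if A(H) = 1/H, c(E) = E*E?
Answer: -40143/16 ≈ -2508.9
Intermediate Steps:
c(E) = E**2
((-1283 - 1631) + 405) + A(c(4)) = ((-1283 - 1631) + 405) + 1/(4**2) = (-2914 + 405) + 1/16 = -2509 + 1/16 = -40143/16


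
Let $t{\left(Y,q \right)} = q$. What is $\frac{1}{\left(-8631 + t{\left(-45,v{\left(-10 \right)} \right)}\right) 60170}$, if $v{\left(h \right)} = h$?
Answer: $- \frac{1}{519928970} \approx -1.9233 \cdot 10^{-9}$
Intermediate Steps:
$\frac{1}{\left(-8631 + t{\left(-45,v{\left(-10 \right)} \right)}\right) 60170} = \frac{1}{\left(-8631 - 10\right) 60170} = \frac{1}{-8641} \cdot \frac{1}{60170} = \left(- \frac{1}{8641}\right) \frac{1}{60170} = - \frac{1}{519928970}$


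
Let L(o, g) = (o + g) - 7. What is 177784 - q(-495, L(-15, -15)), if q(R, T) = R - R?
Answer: 177784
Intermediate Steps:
L(o, g) = -7 + g + o (L(o, g) = (g + o) - 7 = -7 + g + o)
q(R, T) = 0
177784 - q(-495, L(-15, -15)) = 177784 - 1*0 = 177784 + 0 = 177784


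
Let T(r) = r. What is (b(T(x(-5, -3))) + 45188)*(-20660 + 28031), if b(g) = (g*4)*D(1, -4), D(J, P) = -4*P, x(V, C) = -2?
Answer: 332137260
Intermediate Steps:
b(g) = 64*g (b(g) = (g*4)*(-4*(-4)) = (4*g)*16 = 64*g)
(b(T(x(-5, -3))) + 45188)*(-20660 + 28031) = (64*(-2) + 45188)*(-20660 + 28031) = (-128 + 45188)*7371 = 45060*7371 = 332137260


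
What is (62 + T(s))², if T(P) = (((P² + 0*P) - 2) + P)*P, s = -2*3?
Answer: 11236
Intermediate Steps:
s = -6
T(P) = P*(-2 + P + P²) (T(P) = (((P² + 0) - 2) + P)*P = ((P² - 2) + P)*P = ((-2 + P²) + P)*P = (-2 + P + P²)*P = P*(-2 + P + P²))
(62 + T(s))² = (62 - 6*(-2 - 6 + (-6)²))² = (62 - 6*(-2 - 6 + 36))² = (62 - 6*28)² = (62 - 168)² = (-106)² = 11236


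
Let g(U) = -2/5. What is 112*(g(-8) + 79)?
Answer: 44016/5 ≈ 8803.2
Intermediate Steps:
g(U) = -⅖ (g(U) = -2*⅕ = -⅖)
112*(g(-8) + 79) = 112*(-⅖ + 79) = 112*(393/5) = 44016/5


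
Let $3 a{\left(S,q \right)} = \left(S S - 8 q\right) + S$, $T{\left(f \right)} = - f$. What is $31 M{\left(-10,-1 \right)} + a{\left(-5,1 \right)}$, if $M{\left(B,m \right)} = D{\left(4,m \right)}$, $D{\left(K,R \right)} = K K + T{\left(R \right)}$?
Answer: $531$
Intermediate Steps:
$D{\left(K,R \right)} = K^{2} - R$ ($D{\left(K,R \right)} = K K - R = K^{2} - R$)
$a{\left(S,q \right)} = - \frac{8 q}{3} + \frac{S}{3} + \frac{S^{2}}{3}$ ($a{\left(S,q \right)} = \frac{\left(S S - 8 q\right) + S}{3} = \frac{\left(S^{2} - 8 q\right) + S}{3} = \frac{S + S^{2} - 8 q}{3} = - \frac{8 q}{3} + \frac{S}{3} + \frac{S^{2}}{3}$)
$M{\left(B,m \right)} = 16 - m$ ($M{\left(B,m \right)} = 4^{2} - m = 16 - m$)
$31 M{\left(-10,-1 \right)} + a{\left(-5,1 \right)} = 31 \left(16 - -1\right) + \left(\left(- \frac{8}{3}\right) 1 + \frac{1}{3} \left(-5\right) + \frac{\left(-5\right)^{2}}{3}\right) = 31 \left(16 + 1\right) - -4 = 31 \cdot 17 - -4 = 527 + 4 = 531$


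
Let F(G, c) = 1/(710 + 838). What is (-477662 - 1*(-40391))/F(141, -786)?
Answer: -676895508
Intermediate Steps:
F(G, c) = 1/1548
(-477662 - 1*(-40391))/F(141, -786) = (-477662 - 1*(-40391))/(1/1548) = (-477662 + 40391)*1548 = -437271*1548 = -676895508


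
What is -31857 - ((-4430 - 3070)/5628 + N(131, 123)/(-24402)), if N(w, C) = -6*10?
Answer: -8680319618/272489 ≈ -31856.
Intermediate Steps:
N(w, C) = -60
-31857 - ((-4430 - 3070)/5628 + N(131, 123)/(-24402)) = -31857 - ((-4430 - 3070)/5628 - 60/(-24402)) = -31857 - (-7500*1/5628 - 60*(-1/24402)) = -31857 - (-625/469 + 10/4067) = -31857 - 1*(-362455/272489) = -31857 + 362455/272489 = -8680319618/272489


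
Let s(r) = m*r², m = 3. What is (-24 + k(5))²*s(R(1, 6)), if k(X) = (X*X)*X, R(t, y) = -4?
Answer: 489648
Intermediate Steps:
s(r) = 3*r²
k(X) = X³ (k(X) = X²*X = X³)
(-24 + k(5))²*s(R(1, 6)) = (-24 + 5³)²*(3*(-4)²) = (-24 + 125)²*(3*16) = 101²*48 = 10201*48 = 489648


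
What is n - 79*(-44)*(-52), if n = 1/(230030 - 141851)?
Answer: -15938530607/88179 ≈ -1.8075e+5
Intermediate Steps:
n = 1/88179 ≈ 1.1341e-5
n - 79*(-44)*(-52) = 1/88179 - 79*(-44)*(-52) = 1/88179 - (-3476)*(-52) = 1/88179 - 1*180752 = 1/88179 - 180752 = -15938530607/88179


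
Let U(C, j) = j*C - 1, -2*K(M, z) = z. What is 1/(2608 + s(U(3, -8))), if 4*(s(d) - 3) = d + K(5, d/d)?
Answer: 8/20837 ≈ 0.00038393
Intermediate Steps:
K(M, z) = -z/2
U(C, j) = -1 + C*j (U(C, j) = C*j - 1 = -1 + C*j)
s(d) = 23/8 + d/4 (s(d) = 3 + (d - d/(2*d))/4 = 3 + (d - ½*1)/4 = 3 + (d - ½)/4 = 3 + (-½ + d)/4 = 3 + (-⅛ + d/4) = 23/8 + d/4)
1/(2608 + s(U(3, -8))) = 1/(2608 + (23/8 + (-1 + 3*(-8))/4)) = 1/(2608 + (23/8 + (-1 - 24)/4)) = 1/(2608 + (23/8 + (¼)*(-25))) = 1/(2608 + (23/8 - 25/4)) = 1/(2608 - 27/8) = 1/(20837/8) = 8/20837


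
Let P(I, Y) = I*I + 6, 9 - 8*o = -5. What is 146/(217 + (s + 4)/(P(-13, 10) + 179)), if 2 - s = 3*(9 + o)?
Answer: 68912/102389 ≈ 0.67304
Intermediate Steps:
o = 7/4 (o = 9/8 - 1/8*(-5) = 9/8 + 5/8 = 7/4 ≈ 1.7500)
s = -121/4 (s = 2 - 3*(9 + 7/4) = 2 - 3*43/4 = 2 - 1*129/4 = 2 - 129/4 = -121/4 ≈ -30.250)
P(I, Y) = 6 + I**2 (P(I, Y) = I**2 + 6 = 6 + I**2)
146/(217 + (s + 4)/(P(-13, 10) + 179)) = 146/(217 + (-121/4 + 4)/((6 + (-13)**2) + 179)) = 146/(217 - 105/(4*((6 + 169) + 179))) = 146/(217 - 105/(4*(175 + 179))) = 146/(217 - 105/4/354) = 146/(217 - 105/4*1/354) = 146/(217 - 35/472) = 146/(102389/472) = (472/102389)*146 = 68912/102389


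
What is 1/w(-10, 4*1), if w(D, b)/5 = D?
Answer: -1/50 ≈ -0.020000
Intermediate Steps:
w(D, b) = 5*D
1/w(-10, 4*1) = 1/(5*(-10)) = 1/(-50) = -1/50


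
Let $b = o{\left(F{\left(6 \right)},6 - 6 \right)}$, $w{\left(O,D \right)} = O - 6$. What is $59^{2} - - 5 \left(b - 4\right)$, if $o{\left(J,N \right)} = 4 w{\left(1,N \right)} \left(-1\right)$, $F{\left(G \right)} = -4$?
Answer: $3561$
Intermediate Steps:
$w{\left(O,D \right)} = -6 + O$ ($w{\left(O,D \right)} = O - 6 = -6 + O$)
$o{\left(J,N \right)} = 20$ ($o{\left(J,N \right)} = 4 \left(-6 + 1\right) \left(-1\right) = 4 \left(-5\right) \left(-1\right) = \left(-20\right) \left(-1\right) = 20$)
$b = 20$
$59^{2} - - 5 \left(b - 4\right) = 59^{2} - - 5 \left(20 - 4\right) = 3481 - \left(-5\right) 16 = 3481 - -80 = 3481 + 80 = 3561$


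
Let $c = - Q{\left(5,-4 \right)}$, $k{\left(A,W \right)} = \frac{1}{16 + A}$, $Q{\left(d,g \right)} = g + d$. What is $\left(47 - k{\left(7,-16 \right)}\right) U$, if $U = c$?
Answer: $- \frac{1080}{23} \approx -46.957$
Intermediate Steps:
$Q{\left(d,g \right)} = d + g$
$c = -1$ ($c = - (5 - 4) = \left(-1\right) 1 = -1$)
$U = -1$
$\left(47 - k{\left(7,-16 \right)}\right) U = \left(47 - \frac{1}{16 + 7}\right) \left(-1\right) = \left(47 - \frac{1}{23}\right) \left(-1\right) = \frac{1080}{23} \left(-1\right) = - \frac{1080}{23}$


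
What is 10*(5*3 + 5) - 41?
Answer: 159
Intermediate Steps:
10*(5*3 + 5) - 41 = 10*(15 + 5) - 41 = 10*20 - 41 = 200 - 41 = 159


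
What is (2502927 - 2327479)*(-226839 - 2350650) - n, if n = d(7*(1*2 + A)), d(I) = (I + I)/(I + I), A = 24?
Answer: -452215290073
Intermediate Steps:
d(I) = 1 (d(I) = (2*I)/((2*I)) = (2*I)*(1/(2*I)) = 1)
n = 1
(2502927 - 2327479)*(-226839 - 2350650) - n = (2502927 - 2327479)*(-226839 - 2350650) - 1*1 = 175448*(-2577489) - 1 = -452215290072 - 1 = -452215290073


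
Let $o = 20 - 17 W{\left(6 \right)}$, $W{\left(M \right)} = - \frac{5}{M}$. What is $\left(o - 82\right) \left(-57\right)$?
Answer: $\frac{5453}{2} \approx 2726.5$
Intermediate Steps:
$o = \frac{205}{6}$ ($o = 20 - 17 \left(- \frac{5}{6}\right) = 20 - - \frac{85}{6} = 20 + \frac{85}{6} = \frac{205}{6} \approx 34.167$)
$\left(o - 82\right) \left(-57\right) = \left(\frac{205}{6} - 82\right) \left(-57\right) = \left(- \frac{287}{6}\right) \left(-57\right) = \frac{5453}{2}$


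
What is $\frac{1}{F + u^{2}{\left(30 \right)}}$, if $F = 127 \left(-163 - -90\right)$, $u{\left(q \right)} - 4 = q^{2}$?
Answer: $\frac{1}{807945} \approx 1.2377 \cdot 10^{-6}$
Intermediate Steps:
$u{\left(q \right)} = 4 + q^{2}$
$F = -9271$ ($F = 127 \left(-163 + 90\right) = 127 \left(-73\right) = -9271$)
$\frac{1}{F + u^{2}{\left(30 \right)}} = \frac{1}{-9271 + \left(4 + 30^{2}\right)^{2}} = \frac{1}{-9271 + \left(4 + 900\right)^{2}} = \frac{1}{-9271 + 904^{2}} = \frac{1}{-9271 + 817216} = \frac{1}{807945}$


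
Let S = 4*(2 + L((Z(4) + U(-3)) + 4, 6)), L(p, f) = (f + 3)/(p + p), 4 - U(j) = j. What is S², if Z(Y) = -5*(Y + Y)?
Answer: 45796/841 ≈ 54.454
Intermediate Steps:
U(j) = 4 - j
Z(Y) = -10*Y
L(p, f) = (3 + f)/(2*p) (L(p, f) = (3 + f)/((2*p)) = (3 + f)*(1/(2*p)) = (3 + f)/(2*p))
S = 214/29 (S = 4*(2 + (3 + 6)/(2*((-10*4 + (4 - 1*(-3))) + 4))) = 4*(2 + (½)*9/((-40 + (4 + 3)) + 4)) = 4*(2 + (½)*9/((-40 + 7) + 4)) = 4*(2 + (½)*9/(-33 + 4)) = 4*(2 + (½)*9/(-29)) = 4*(2 + (½)*(-1/29)*9) = 4*(2 - 9/58) = 4*(107/58) = 214/29 ≈ 7.3793)
S² = (214/29)² = 45796/841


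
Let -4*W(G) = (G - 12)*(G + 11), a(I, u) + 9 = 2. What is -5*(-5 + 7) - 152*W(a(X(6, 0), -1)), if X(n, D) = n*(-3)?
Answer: -2898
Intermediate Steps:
X(n, D) = -3*n
a(I, u) = -7 (a(I, u) = -9 + 2 = -7)
W(G) = -(-12 + G)*(11 + G)/4 (W(G) = -(G - 12)*(G + 11)/4 = -(-12 + G)*(11 + G)/4)
-5*(-5 + 7) - 152*W(a(X(6, 0), -1)) = -5*(-5 + 7) - 152*(33 - ¼*(-7)² + (¼)*(-7)) = -5*2 - 152*(33 - ¼*49 - 7/4) = -10 - 152*(33 - 49/4 - 7/4) = -10 - 152*19 = -10 - 2888 = -2898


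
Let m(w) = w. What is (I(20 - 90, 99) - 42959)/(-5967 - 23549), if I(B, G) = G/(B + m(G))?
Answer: 311428/213991 ≈ 1.4553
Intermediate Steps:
I(B, G) = G/(B + G)
(I(20 - 90, 99) - 42959)/(-5967 - 23549) = (99/((20 - 90) + 99) - 42959)/(-5967 - 23549) = (99/(-70 + 99) - 42959)/(-29516) = (99/29 - 42959)*(-1/29516) = -1245712/29*(-1/29516) = 311428/213991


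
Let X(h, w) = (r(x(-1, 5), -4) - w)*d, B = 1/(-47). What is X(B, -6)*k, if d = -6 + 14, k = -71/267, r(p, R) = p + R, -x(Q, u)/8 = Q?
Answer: -5680/267 ≈ -21.273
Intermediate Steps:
x(Q, u) = -8*Q
r(p, R) = R + p
k = -71/267 (k = -71*1/267 = -71/267 ≈ -0.26592)
d = 8
B = -1/47 ≈ -0.021277
X(h, w) = 32 - 8*w (X(h, w) = ((-4 - 8*(-1)) - w)*8 = ((-4 + 8) - w)*8 = (4 - w)*8 = 32 - 8*w)
X(B, -6)*k = (32 - 8*(-6))*(-71/267) = (32 + 48)*(-71/267) = 80*(-71/267) = -5680/267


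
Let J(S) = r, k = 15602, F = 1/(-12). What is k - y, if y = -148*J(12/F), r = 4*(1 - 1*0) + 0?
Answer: 16194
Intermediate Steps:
r = 4 (r = 4*(1 + 0) + 0 = 4*1 + 0 = 4 + 0 = 4)
F = -1/12 ≈ -0.083333
J(S) = 4
y = -592 (y = -148*4 = -592)
k - y = 15602 - 1*(-592) = 15602 + 592 = 16194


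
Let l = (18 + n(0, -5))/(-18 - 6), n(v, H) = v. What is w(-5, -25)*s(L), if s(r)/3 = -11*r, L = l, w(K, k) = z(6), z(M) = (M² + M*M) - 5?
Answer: 6633/4 ≈ 1658.3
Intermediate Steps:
z(M) = -5 + 2*M² (z(M) = (M² + M²) - 5 = 2*M² - 5 = -5 + 2*M²)
w(K, k) = 67 (w(K, k) = -5 + 2*6² = -5 + 2*36 = -5 + 72 = 67)
l = -¾ (l = (18 + 0)/(-18 - 6) = 18/(-24) = 18*(-1/24) = -¾ ≈ -0.75000)
L = -¾ ≈ -0.75000
s(r) = -33*r (s(r) = 3*(-11*r) = -33*r)
w(-5, -25)*s(L) = 67*(-33*(-¾)) = 67*(99/4) = 6633/4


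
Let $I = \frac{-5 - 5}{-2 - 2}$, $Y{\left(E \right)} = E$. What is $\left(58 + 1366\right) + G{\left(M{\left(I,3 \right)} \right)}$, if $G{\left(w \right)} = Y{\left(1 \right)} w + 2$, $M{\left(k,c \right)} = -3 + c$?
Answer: $1426$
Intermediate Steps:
$I = \frac{5}{2}$ ($I = \frac{-5 - 5}{-4} = \left(-5 - 5\right) \left(- \frac{1}{4}\right) = \left(-10\right) \left(- \frac{1}{4}\right) = \frac{5}{2} \approx 2.5$)
$G{\left(w \right)} = 2 + w$ ($G{\left(w \right)} = 1 w + 2 = w + 2 = 2 + w$)
$\left(58 + 1366\right) + G{\left(M{\left(I,3 \right)} \right)} = \left(58 + 1366\right) + \left(2 + \left(-3 + 3\right)\right) = 1424 + \left(2 + 0\right) = 1424 + 2 = 1426$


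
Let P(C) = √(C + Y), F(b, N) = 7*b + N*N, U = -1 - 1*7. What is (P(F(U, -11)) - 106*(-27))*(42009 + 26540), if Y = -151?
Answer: 196187238 + 68549*I*√86 ≈ 1.9619e+8 + 6.357e+5*I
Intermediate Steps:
U = -8 (U = -1 - 7 = -8)
F(b, N) = N² + 7*b (F(b, N) = 7*b + N² = N² + 7*b)
P(C) = √(-151 + C) (P(C) = √(C - 151) = √(-151 + C))
(P(F(U, -11)) - 106*(-27))*(42009 + 26540) = (√(-151 + ((-11)² + 7*(-8))) - 106*(-27))*(42009 + 26540) = (√(-151 + (121 - 56)) + 2862)*68549 = (√(-151 + 65) + 2862)*68549 = (√(-86) + 2862)*68549 = (I*√86 + 2862)*68549 = (2862 + I*√86)*68549 = 196187238 + 68549*I*√86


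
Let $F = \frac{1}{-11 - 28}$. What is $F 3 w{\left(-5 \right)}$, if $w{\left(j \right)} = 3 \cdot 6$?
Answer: $- \frac{18}{13} \approx -1.3846$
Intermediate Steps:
$w{\left(j \right)} = 18$
$F = - \frac{1}{39}$ ($F = \frac{1}{-39} = - \frac{1}{39} \approx -0.025641$)
$F 3 w{\left(-5 \right)} = \left(- \frac{1}{39}\right) 3 \cdot 18 = \left(- \frac{1}{13}\right) 18 = - \frac{18}{13}$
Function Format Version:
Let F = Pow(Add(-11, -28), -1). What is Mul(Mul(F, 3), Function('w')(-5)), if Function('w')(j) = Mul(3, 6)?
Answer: Rational(-18, 13) ≈ -1.3846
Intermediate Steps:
Function('w')(j) = 18
F = Rational(-1, 39) (F = Pow(-39, -1) = Rational(-1, 39) ≈ -0.025641)
Mul(Mul(F, 3), Function('w')(-5)) = Mul(Mul(Rational(-1, 39), 3), 18) = Mul(Rational(-1, 13), 18) = Rational(-18, 13)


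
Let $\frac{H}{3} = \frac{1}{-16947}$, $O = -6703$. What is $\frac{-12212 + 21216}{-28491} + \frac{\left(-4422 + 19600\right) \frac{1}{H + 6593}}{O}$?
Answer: $- \frac{1125125758195687}{3556325921393544} \approx -0.31637$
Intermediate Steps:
$H = - \frac{1}{5649}$ ($H = \frac{3}{-16947} = 3 \left(- \frac{1}{16947}\right) = - \frac{1}{5649} \approx -0.00017702$)
$\frac{-12212 + 21216}{-28491} + \frac{\left(-4422 + 19600\right) \frac{1}{H + 6593}}{O} = \frac{-12212 + 21216}{-28491} + \frac{\left(-4422 + 19600\right) \frac{1}{- \frac{1}{5649} + 6593}}{-6703} = 9004 \left(- \frac{1}{28491}\right) + \frac{15178}{\frac{37243856}{5649}} \left(- \frac{1}{6703}\right) = - \frac{9004}{28491} + 15178 \cdot \frac{5649}{37243856} \left(- \frac{1}{6703}\right) = - \frac{9004}{28491} + \frac{42870261}{18621928} \left(- \frac{1}{6703}\right) = - \frac{9004}{28491} - \frac{42870261}{124822783384} = - \frac{1125125758195687}{3556325921393544}$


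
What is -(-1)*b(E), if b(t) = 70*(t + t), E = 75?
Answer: 10500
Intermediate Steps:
b(t) = 140*t (b(t) = 70*(2*t) = 140*t)
-(-1)*b(E) = -(-1)*140*75 = -(-1)*10500 = -1*(-10500) = 10500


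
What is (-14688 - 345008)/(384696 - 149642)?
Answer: -179848/117527 ≈ -1.5303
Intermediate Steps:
(-14688 - 345008)/(384696 - 149642) = -359696/235054 = -359696*1/235054 = -179848/117527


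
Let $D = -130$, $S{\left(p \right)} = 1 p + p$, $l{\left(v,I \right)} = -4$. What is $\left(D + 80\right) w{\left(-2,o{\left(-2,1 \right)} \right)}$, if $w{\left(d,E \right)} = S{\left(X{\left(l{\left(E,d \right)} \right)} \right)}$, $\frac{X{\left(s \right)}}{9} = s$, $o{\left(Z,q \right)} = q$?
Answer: $3600$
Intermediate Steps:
$X{\left(s \right)} = 9 s$
$S{\left(p \right)} = 2 p$ ($S{\left(p \right)} = p + p = 2 p$)
$w{\left(d,E \right)} = -72$ ($w{\left(d,E \right)} = 2 \cdot 9 \left(-4\right) = 2 \left(-36\right) = -72$)
$\left(D + 80\right) w{\left(-2,o{\left(-2,1 \right)} \right)} = \left(-130 + 80\right) \left(-72\right) = \left(-50\right) \left(-72\right) = 3600$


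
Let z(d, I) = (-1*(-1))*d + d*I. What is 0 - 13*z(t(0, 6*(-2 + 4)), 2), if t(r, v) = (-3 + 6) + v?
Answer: -585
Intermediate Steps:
t(r, v) = 3 + v
z(d, I) = d + I*d (z(d, I) = 1*d + I*d = d + I*d)
0 - 13*z(t(0, 6*(-2 + 4)), 2) = 0 - 13*(3 + 6*(-2 + 4))*(1 + 2) = 0 - 13*(3 + 6*2)*3 = 0 - 13*(3 + 12)*3 = 0 - 195*3 = 0 - 13*45 = 0 - 585 = -585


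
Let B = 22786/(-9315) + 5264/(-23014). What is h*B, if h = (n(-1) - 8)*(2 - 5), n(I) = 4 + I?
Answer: -286715582/7145847 ≈ -40.123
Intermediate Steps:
h = 15 (h = ((4 - 1) - 8)*(2 - 5) = (3 - 8)*(-3) = -5*(-3) = 15)
B = -286715582/107187705 (B = 22786*(-1/9315) + 5264*(-1/23014) = -22786/9315 - 2632/11507 = -286715582/107187705 ≈ -2.6749)
h*B = 15*(-286715582/107187705) = -286715582/7145847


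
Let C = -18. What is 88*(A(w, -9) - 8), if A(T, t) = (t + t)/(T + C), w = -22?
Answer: -3322/5 ≈ -664.40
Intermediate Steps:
A(T, t) = 2*t/(-18 + T) (A(T, t) = (t + t)/(T - 18) = (2*t)/(-18 + T) = 2*t/(-18 + T))
88*(A(w, -9) - 8) = 88*(2*(-9)/(-18 - 22) - 8) = 88*(2*(-9)/(-40) - 8) = 88*(2*(-9)*(-1/40) - 8) = 88*(9/20 - 8) = 88*(-151/20) = -3322/5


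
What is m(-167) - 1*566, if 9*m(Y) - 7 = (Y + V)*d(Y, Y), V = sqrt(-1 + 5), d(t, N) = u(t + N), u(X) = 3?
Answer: -5582/9 ≈ -620.22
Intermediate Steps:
d(t, N) = 3
V = 2 (V = sqrt(4) = 2)
m(Y) = 13/9 + Y/3 (m(Y) = 7/9 + ((Y + 2)*3)/9 = 7/9 + ((2 + Y)*3)/9 = 7/9 + (6 + 3*Y)/9 = 7/9 + (2/3 + Y/3) = 13/9 + Y/3)
m(-167) - 1*566 = (13/9 + (1/3)*(-167)) - 1*566 = (13/9 - 167/3) - 566 = -488/9 - 566 = -5582/9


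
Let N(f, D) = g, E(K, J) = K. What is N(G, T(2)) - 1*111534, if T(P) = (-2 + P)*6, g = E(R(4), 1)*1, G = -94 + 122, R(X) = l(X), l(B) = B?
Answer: -111530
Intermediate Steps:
R(X) = X
G = 28
g = 4 (g = 4*1 = 4)
T(P) = -12 + 6*P
N(f, D) = 4
N(G, T(2)) - 1*111534 = 4 - 1*111534 = 4 - 111534 = -111530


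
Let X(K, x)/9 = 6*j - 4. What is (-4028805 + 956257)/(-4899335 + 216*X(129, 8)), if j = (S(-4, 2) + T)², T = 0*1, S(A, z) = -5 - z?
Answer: 3072548/4335575 ≈ 0.70868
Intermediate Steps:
T = 0
j = 49 (j = ((-5 - 1*2) + 0)² = ((-5 - 2) + 0)² = (-7 + 0)² = (-7)² = 49)
X(K, x) = 2610 (X(K, x) = 9*(6*49 - 4) = 9*(294 - 4) = 9*290 = 2610)
(-4028805 + 956257)/(-4899335 + 216*X(129, 8)) = (-4028805 + 956257)/(-4899335 + 216*2610) = -3072548/(-4899335 + 563760) = -3072548/(-4335575) = -3072548*(-1/4335575) = 3072548/4335575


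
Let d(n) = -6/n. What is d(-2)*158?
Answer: 474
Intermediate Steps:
d(-2)*158 = -6/(-2)*158 = -6*(-½)*158 = 3*158 = 474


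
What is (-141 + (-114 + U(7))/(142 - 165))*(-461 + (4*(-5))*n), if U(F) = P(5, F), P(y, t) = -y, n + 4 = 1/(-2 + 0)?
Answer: 1159004/23 ≈ 50392.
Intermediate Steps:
n = -9/2 (n = -4 + 1/(-2 + 0) = -4 + 1/(-2) = -4 - 1/2 = -9/2 ≈ -4.5000)
U(F) = -5 (U(F) = -1*5 = -5)
(-141 + (-114 + U(7))/(142 - 165))*(-461 + (4*(-5))*n) = (-141 + (-114 - 5)/(142 - 165))*(-461 + (4*(-5))*(-9/2)) = (-141 - 119/(-23))*(-461 - 20*(-9/2)) = (-141 - 119*(-1/23))*(-461 + 90) = (-141 + 119/23)*(-371) = -3124/23*(-371) = 1159004/23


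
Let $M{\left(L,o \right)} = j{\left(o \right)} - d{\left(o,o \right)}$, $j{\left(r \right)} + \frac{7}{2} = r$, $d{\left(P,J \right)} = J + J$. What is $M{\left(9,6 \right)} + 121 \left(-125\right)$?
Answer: $- \frac{30269}{2} \approx -15135.0$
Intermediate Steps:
$d{\left(P,J \right)} = 2 J$
$j{\left(r \right)} = - \frac{7}{2} + r$
$M{\left(L,o \right)} = - \frac{7}{2} - o$ ($M{\left(L,o \right)} = \left(- \frac{7}{2} + o\right) - 2 o = - \frac{7}{2} - o$)
$M{\left(9,6 \right)} + 121 \left(-125\right) = \left(- \frac{7}{2} - 6\right) + 121 \left(-125\right) = \left(- \frac{7}{2} - 6\right) - 15125 = - \frac{19}{2} - 15125 = - \frac{30269}{2}$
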